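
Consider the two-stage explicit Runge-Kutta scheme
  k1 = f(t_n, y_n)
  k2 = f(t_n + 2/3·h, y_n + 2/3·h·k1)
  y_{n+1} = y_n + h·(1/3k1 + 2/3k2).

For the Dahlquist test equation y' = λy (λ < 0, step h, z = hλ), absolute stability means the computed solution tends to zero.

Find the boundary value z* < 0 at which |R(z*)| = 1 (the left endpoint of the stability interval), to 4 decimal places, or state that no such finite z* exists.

Test eqn y'=λy, z=hλ:
  k1=λy_n ⇒ h·k1=z·y_n;  k2=λ(1+2/3z)y_n ⇒ h·k2=z(1+2/3z)y_n
  y_{n+1}/y_n = 1 + 1/3z + 2/3z(1+2/3z) = 1 + z + 4/9z²
  R(z) = 1 + z + 4/9z².

Need |R(x)|<1, x<0.
x=-0.43: |R|=0.6522
R=1: x+4/9x²=0 ⇒ x=−9/4=-2.2500; min R=1−1/(4·4/9)=0.4375>−1
Confirm numerically:
  x=-2.215: |R|=0.96554 <1
  x=-1.540: |R|=0.51404 <1
  x=-1.363: |R|=0.46268 <1
  x=-1.229: |R|=0.44231 <1
  x=-2.632: |R|=1.44686 >1
  x=-2.386: |R|=1.14422 >1
Stable set (-2.2500, 0).

z* = -2.2500.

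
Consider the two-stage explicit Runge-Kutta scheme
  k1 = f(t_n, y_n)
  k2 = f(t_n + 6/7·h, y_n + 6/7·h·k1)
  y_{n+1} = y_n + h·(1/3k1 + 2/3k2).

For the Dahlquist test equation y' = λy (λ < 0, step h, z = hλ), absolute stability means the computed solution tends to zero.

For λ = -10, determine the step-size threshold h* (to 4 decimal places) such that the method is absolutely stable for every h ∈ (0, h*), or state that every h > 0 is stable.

(-1.7500,0); λ=-10 ⇒ h* = (7/4)/10 = 0.1750.

Set f=λy, z=hλ:
  k1=λy_n ⇒ h·k1=z·y_n;  k2=λ(1+6/7z)y_n ⇒ h·k2=z(1+6/7z)y_n
  y_{n+1}/y_n = 1 + 1/3z + 2/3z(1+6/7z) = 1 + z + 4/7z²
  Hence R(z) = 1 + z + 4/7z².

Solve |R(x)|<1 on ℝ⁻.
x=-0.71: |R|=0.5781
R=1: x+4/7x²=0 ⇒ x=−7/4=-1.7500; min R=1−1/(4·4/7)=0.5625>−1
Confirm numerically:
  x=-1.700: |R|=0.95143 <1
  x=-1.357: |R|=0.69526 <1
  x=-0.853: |R|=0.56278 <1
  x=-2.085: |R|=1.39913 >1
  x=-1.966: |R|=1.24266 >1
Interval (-1.7500, 0).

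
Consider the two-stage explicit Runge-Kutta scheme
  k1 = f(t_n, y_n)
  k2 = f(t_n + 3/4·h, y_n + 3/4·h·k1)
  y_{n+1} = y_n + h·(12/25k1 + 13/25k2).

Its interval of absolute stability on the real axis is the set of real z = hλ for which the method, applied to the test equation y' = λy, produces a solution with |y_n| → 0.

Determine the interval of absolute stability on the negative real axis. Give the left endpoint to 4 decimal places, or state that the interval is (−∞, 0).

Test eqn y'=λy, z=hλ:
  k1=λy_n ⇒ h·k1=z·y_n;  k2=λ(1+3/4z)y_n ⇒ h·k2=z(1+3/4z)y_n
  y_{n+1}/y_n = 1 + 12/25z + 13/25z(1+3/4z) = 1 + z + 39/100z²
  Hence R(z) = 1 + z + 39/100z².

Find x<0 with |R(x)|<1.
x=-1.23: |R|=0.3600
R=1: x+39/100x²=0 ⇒ x=−100/39=-2.5641; min R=1−1/(4·39/100)=0.3590>−1
Confirm numerically:
  x=-2.488: |R|=0.92616 <1
  x=-2.256: |R|=0.72892 <1
  x=-1.727: |R|=0.43619 <1
  x=-3.039: |R|=1.56285 >1
  x=-2.623: |R|=1.06025 >1
Stable set (-2.5641, 0).

z∈(-2.5641,0).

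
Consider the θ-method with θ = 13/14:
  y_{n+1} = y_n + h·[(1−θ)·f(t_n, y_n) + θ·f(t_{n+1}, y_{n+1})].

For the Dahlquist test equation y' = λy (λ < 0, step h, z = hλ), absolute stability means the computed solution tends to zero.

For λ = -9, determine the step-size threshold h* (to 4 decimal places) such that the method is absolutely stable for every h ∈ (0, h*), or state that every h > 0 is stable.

Test eqn y'=λy, z=hλ:
  y_{n+1} = y_n + z·[1/14·y_n + 13/14·y_{n+1}] ⇒ (1 − 13/14z)y_{n+1} = (1 + 1/14z)y_n
  R(z) = (1 + 1/14z)/(1 − 13/14z).

Solve |R(x)|<1 on ℝ⁻.
x=-0.44: |R|=0.6876
x=-2: |R|=0.3000
x=-10: |R|=0.0278
x=-100: |R|=0.0654
θ=13/14≥1/2 ⇒ |1+1/14x|<|1−13/14x| ∀x<0 ⇒ unbounded interval.

interval (−∞, 0). Any h>0 works for λ=-9.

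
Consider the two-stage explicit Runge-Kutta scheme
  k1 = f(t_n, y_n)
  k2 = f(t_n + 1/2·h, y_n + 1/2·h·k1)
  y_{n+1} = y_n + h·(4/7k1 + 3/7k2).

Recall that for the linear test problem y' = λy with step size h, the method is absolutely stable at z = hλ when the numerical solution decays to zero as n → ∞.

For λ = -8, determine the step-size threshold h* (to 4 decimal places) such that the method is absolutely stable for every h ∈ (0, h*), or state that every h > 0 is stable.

(-4.6667,0); λ=-8 ⇒ h* = (14/3)/8 = 0.5833.

With y'=λy (z=hλ):
  k1=λy_n ⇒ h·k1=z·y_n;  k2=λ(1+1/2z)y_n ⇒ h·k2=z(1+1/2z)y_n
  y_{n+1}/y_n = 1 + 4/7z + 3/7z(1+1/2z) = 1 + z + 3/14z²
  Hence R(z) = 1 + z + 3/14z².

Need |R(x)|<1, x<0.
x=-0.7: |R|=0.4050
R=1: x+3/14x²=0 ⇒ x=−14/3=-4.6667; min R=1−1/(4·3/14)=-0.1667>−1
Confirm numerically:
  x=-4.557: |R|=0.89291 <1
  x=-4.065: |R|=0.47591 <1
  x=-1.945: |R|=0.13435 <1
  x=-1.898: |R|=0.12606 <1
  x=-5.263: |R|=1.67254 >1
  x=-5.196: |R|=1.58937 >1
  x=-4.862: |R|=1.20351 >1
Interval (-4.6667, 0).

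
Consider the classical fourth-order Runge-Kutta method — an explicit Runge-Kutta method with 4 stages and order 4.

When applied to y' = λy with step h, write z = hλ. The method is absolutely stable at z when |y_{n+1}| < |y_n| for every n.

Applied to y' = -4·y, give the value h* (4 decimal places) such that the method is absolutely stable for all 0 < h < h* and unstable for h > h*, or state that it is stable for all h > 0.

Test eqn y'=λy, z=hλ:
  order 4, 4-stage ⇒ R(z)=1+z+z^2/2+z^3/6+z^4/24
  (e.g. R(-1.56)=0.27083, |R|=0.27083)

Solve |R(x)|<1 on ℝ⁻.
x=-1.56: |R|=0.2708
|R(-2.87)|=1.1354 |R(-2.66)|=0.8270 |R(-1.57)|=0.2706
Bisect:
  x_lo=-3.1735 |R|=1.7614  x_hi=-0.1494 |R|=0.8613
  mid=-1.66142 |R|=0.27187 →hi
  mid=-2.41745 |R|=0.57300 →hi
  mid=-2.79546 |R|=1.01544 →lo
  mid=-2.60646 |R|=0.76219 →hi
  mid=-2.70096 |R|=0.88012 →hi
  mid=-2.74821 |R|=0.94552 →hi
  mid=-2.77184 |R|=0.97990 →hi
  mid=-2.78365 |R|=0.99753 →hi
  mid=-2.78956 |R|=1.00645 →lo
  mid=-2.78660 |R|=1.00198 →lo
  ...
  [-2.78531,-2.78513] ⇒ x*=-2.7853
Interval (-2.7853, 0).

(-2.7853,0); λ=-4 ⇒ h* = 0.6963.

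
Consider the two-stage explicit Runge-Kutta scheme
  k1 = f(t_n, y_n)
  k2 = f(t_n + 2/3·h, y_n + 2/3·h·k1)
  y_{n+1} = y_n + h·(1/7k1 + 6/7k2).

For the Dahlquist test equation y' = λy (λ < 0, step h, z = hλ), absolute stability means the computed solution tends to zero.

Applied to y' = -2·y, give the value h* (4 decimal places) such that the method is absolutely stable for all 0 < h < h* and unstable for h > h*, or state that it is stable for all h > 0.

Set f=λy, z=hλ:
  k1=λy_n ⇒ h·k1=z·y_n;  k2=λ(1+2/3z)y_n ⇒ h·k2=z(1+2/3z)y_n
  y_{n+1}/y_n = 1 + 1/7z + 6/7z(1+2/3z) = 1 + z + 4/7z²
  R(z) = 1 + z + 4/7z².

Find x<0 with |R(x)|<1.
x=-0.97: |R|=0.5677
R=1: x+4/7x²=0 ⇒ x=−7/4=-1.7500; min R=1−1/(4·4/7)=0.5625>−1
Confirm numerically:
  x=-1.264: |R|=0.64897 <1
  x=-1.165: |R|=0.61056 <1
  x=-1.106: |R|=0.59299 <1
  x=-0.896: |R|=0.56275 <1
  x=-1.966: |R|=1.24266 >1
  x=-1.841: |R|=1.09573 >1
  x=-1.811: |R|=1.06313 >1
So |R|<1 on (-1.7500, 0).

(-1.7500,0); λ=-2 ⇒ h* = (7/4)/2 = 0.8750.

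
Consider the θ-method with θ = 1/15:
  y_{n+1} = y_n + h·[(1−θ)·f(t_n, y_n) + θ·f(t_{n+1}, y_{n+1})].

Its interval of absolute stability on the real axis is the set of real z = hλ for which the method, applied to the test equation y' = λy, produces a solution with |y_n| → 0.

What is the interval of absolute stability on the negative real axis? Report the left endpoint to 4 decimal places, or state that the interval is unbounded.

z∈(-2.3077,0).

On y'=λy, z=hλ:
  y_{n+1} = y_n + z·[14/15·y_n + 1/15·y_{n+1}] ⇒ (1 − 1/15z)y_{n+1} = (1 + 14/15z)y_n
  so R(z) = (1 + 14/15z)/(1 − 1/15z).

Boundary: |R(x)|=1, x<0.
x=-1.34: |R|=0.2301
R=−1: 1+14/15x = −1+1/15x ⇒ -13/15x=2 ⇒ x=2/(-13/15)=-2.3077
Confirm numerically:
  x=-2.102: |R|=0.84364 <1
  x=-1.587: |R|=0.43516 <1
  x=-1.475: |R|=0.34294 <1
  x=-1.079: |R|=0.00659 <1
  x=-2.758: |R|=1.32965 >1
  x=-2.600: |R|=1.21591 >1
  x=-2.463: |R|=1.11562 >1
Stable set (-2.3077, 0).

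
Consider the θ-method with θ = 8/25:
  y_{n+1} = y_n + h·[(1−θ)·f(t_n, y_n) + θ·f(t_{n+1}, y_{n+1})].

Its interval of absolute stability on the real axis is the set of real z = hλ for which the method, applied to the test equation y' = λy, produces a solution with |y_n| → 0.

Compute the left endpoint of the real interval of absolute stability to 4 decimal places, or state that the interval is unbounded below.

z* = -5.5556.

On y'=λy, z=hλ:
  y_{n+1} = y_n + z·[17/25·y_n + 8/25·y_{n+1}] ⇒ (1 − 8/25z)y_{n+1} = (1 + 17/25z)y_n
  R(z) = (1 + 17/25z)/(1 − 8/25z).

Find x<0 with |R(x)|<1.
x=-1.3: |R|=0.0819
R=−1: 1+17/25x = −1+8/25x ⇒ -9/25x=2 ⇒ x=2/(-9/25)=-5.5556
Confirm numerically:
  x=-5.010: |R|=0.92455 <1
  x=-4.138: |R|=0.78043 <1
  x=-3.758: |R|=0.70620 <1
  x=-2.387: |R|=0.35330 <1
  x=-5.819: |R|=1.03314 >1
  x=-5.659: |R|=1.01325 >1
Interval (-5.5556, 0).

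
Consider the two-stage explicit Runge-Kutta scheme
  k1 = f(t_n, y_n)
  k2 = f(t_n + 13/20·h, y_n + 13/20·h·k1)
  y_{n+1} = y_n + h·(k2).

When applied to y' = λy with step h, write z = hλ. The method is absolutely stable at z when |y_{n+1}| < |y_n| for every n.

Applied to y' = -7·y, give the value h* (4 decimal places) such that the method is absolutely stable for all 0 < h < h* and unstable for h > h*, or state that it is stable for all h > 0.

On y'=λy, z=hλ:
  k1=λy_n ⇒ h·k1=z·y_n;  k2=λ(1+13/20z)y_n ⇒ h·k2=z(1+13/20z)y_n
  y_{n+1}/y_n = 1 + z(1+13/20z) = 1 + z + 13/20z²
  Hence R(z) = 1 + z + 13/20z².

Find x<0 with |R(x)|<1.
x=-1.64: |R|=1.1082
R=1: x+13/20x²=0 ⇒ x=−20/13=-1.5385; min R=1−1/(4·13/20)=0.6154>−1
Confirm numerically:
  x=-1.441: |R|=0.90871 <1
  x=-1.362: |R|=0.84378 <1
  x=-0.739: |R|=0.61598 <1
  x=-1.991: |R|=1.58565 >1
  x=-1.777: |R|=1.27552 >1
  x=-1.622: |R|=1.08807 >1
Interval (-1.5385, 0).

(-1.5385,0); λ=-7 ⇒ h* = (20/13)/7 = 0.2198.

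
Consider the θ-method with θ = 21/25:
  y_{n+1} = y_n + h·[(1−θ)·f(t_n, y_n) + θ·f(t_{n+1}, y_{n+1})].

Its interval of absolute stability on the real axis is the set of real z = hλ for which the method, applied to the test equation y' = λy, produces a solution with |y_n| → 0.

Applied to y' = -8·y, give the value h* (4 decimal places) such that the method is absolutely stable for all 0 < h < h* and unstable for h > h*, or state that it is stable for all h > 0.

On y'=λy, z=hλ:
  y_{n+1} = y_n + z·[4/25·y_n + 21/25·y_{n+1}] ⇒ (1 − 21/25z)y_{n+1} = (1 + 4/25z)y_n
  R(z) = (1 + 4/25z)/(1 − 21/25z).

Find x<0 with |R(x)|<1.
x=-1.48: |R|=0.3402
x=-2: |R|=0.2537
x=-10: |R|=0.0638
x=-100: |R|=0.1765
θ=21/25≥1/2 ⇒ |1+4/25x|<|1−21/25x| ∀x<0 ⇒ stable on all of ℝ⁻.

(−∞, 0) — no finite endpoint. Any h>0 works for λ=-8.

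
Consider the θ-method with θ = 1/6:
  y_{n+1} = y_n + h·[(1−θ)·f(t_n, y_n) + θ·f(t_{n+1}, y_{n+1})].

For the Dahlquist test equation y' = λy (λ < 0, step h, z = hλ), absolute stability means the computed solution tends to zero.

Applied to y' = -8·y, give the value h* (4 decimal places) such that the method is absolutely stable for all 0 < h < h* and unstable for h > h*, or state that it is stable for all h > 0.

On y'=λy, z=hλ:
  y_{n+1} = y_n + z·[5/6·y_n + 1/6·y_{n+1}] ⇒ (1 − 1/6z)y_{n+1} = (1 + 5/6z)y_n
  R(z) = (1 + 5/6z)/(1 − 1/6z).

Need |R(x)|<1, x<0.
x=-1.78: |R|=0.3728
R=−1: 1+5/6x = −1+1/6x ⇒ -2/3x=2 ⇒ x=2/(-2/3)=-3.0000
Confirm numerically:
  x=-1.605: |R|=0.26627 <1
  x=-1.553: |R|=0.23368 <1
  x=-1.539: |R|=0.22483 <1
  x=-3.506: |R|=1.21292 >1
  x=-3.267: |R|=1.11525 >1
  x=-3.238: |R|=1.10305 >1
So |R|<1 on (-3.0000, 0).

(-3.0000,0); λ=-8 ⇒ h* = (3)/8 = 0.3750.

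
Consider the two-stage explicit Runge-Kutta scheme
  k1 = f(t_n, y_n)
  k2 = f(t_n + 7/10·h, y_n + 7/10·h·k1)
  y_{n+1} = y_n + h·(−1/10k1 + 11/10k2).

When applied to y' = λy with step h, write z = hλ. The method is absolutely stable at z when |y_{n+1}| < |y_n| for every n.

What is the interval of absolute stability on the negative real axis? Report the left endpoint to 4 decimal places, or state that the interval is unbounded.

With y'=λy (z=hλ):
  k1=λy_n ⇒ h·k1=z·y_n;  k2=λ(1+7/10z)y_n ⇒ h·k2=z(1+7/10z)y_n
  y_{n+1}/y_n = 1 − 1/10z + 11/10z(1+7/10z) = 1 + z + 77/100z²
  Hence R(z) = 1 + z + 77/100z².

Find x<0 with |R(x)|<1.
x=-0.45: |R|=0.7059
R=1: x+77/100x²=0 ⇒ x=−100/77=-1.2987; min R=1−1/(4·77/100)=0.6753>−1
Confirm numerically:
  x=-1.221: |R|=0.92695 <1
  x=-0.811: |R|=0.69545 <1
  x=-0.720: |R|=0.67917 <1
  x=-1.666: |R|=1.47118 >1
  x=-1.664: |R|=1.46805 >1
  x=-1.518: |R|=1.25633 >1
So |R|<1 on (-1.2987, 0).

(-1.2987, 0).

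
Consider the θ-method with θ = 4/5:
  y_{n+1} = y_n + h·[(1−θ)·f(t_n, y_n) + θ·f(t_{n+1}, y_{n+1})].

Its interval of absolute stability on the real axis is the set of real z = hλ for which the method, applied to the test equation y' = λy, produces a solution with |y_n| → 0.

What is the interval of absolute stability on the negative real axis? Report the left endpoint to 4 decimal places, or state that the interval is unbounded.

unbounded; (−∞, 0).

On y'=λy, z=hλ:
  y_{n+1} = y_n + z·[1/5·y_n + 4/5·y_{n+1}] ⇒ (1 − 4/5z)y_{n+1} = (1 + 1/5z)y_n
  so R(z) = (1 + 1/5z)/(1 − 4/5z).

Solve |R(x)|<1 on ℝ⁻.
x=-0.55: |R|=0.6181
x=-2: |R|=0.2308
x=-10: |R|=0.1111
x=-100: |R|=0.2346
θ=4/5≥1/2 ⇒ |1+1/5x|<|1−4/5x| ∀x<0 ⇒ interval (−∞,0).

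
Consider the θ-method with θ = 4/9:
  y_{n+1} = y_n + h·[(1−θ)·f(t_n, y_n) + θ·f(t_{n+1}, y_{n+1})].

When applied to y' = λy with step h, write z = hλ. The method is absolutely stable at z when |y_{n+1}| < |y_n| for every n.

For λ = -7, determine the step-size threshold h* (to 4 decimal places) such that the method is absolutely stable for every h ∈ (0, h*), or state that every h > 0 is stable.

(-18.0000,0); λ=-7 ⇒ h* = (18)/7 = 2.5714.

Test eqn y'=λy, z=hλ:
  y_{n+1} = y_n + z·[5/9·y_n + 4/9·y_{n+1}] ⇒ (1 − 4/9z)y_{n+1} = (1 + 5/9z)y_n
  ⇒ R(z) = (1 + 5/9z)/(1 − 4/9z).

Boundary: |R(x)|=1, x<0.
x=-1.65: |R|=0.0481
R=−1: 1+5/9x = −1+4/9x ⇒ -1/9x=2 ⇒ x=2/(-1/9)=-18.0000
Confirm numerically:
  x=-17.385: |R|=0.99217 <1
  x=-17.371: |R|=0.99199 <1
  x=-13.202: |R|=0.92237 <1
  x=-8.707: |R|=0.78797 <1
  x=-18.369: |R|=1.00447 >1
  x=-18.343: |R|=1.00416 >1
  x=-18.180: |R|=1.00220 >1
Interval (-18.0000, 0).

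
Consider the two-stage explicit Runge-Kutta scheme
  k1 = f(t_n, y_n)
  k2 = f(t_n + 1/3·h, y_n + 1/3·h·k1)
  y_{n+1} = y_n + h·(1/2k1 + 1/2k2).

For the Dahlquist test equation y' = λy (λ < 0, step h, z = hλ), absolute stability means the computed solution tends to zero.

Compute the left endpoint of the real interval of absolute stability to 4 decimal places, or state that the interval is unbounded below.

Set f=λy, z=hλ:
  k1=λy_n ⇒ h·k1=z·y_n;  k2=λ(1+1/3z)y_n ⇒ h·k2=z(1+1/3z)y_n
  y_{n+1}/y_n = 1 + 1/2z + 1/2z(1+1/3z) = 1 + z + 1/6z²
  R(z) = 1 + z + 1/6z².

Need |R(x)|<1, x<0.
x=-0.78: |R|=0.3214
R=1: x+1/6x²=0 ⇒ x=−6=-6.0000; min R=1−1/(4·1/6)=-0.5000>−1
Confirm numerically:
  x=-5.370: |R|=0.43615 <1
  x=-4.777: |R|=0.02629 <1
  x=-4.557: |R|=0.09596 <1
  x=-6.508: |R|=1.55101 >1
  x=-6.403: |R|=1.43007 >1
Stable set (-6.0000, 0).

left endpoint -6.0000.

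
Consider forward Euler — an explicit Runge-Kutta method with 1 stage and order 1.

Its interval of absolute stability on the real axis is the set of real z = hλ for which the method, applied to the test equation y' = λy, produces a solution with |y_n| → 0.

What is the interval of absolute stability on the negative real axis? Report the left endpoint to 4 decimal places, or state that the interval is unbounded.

(-2.0000, 0).

Test eqn y'=λy, z=hλ:
  order 1, 1-stage ⇒ R(z)=1+z
  (e.g. R(-1.31)=-0.31000, |R|=0.31000)

Solve |R(x)|<1 on ℝ⁻.
x=-1.31: |R|=0.3100
|R(-1.56)|=0.5600 |R(-1.17)|=0.1700 |R(-0.7)|=0.3000
Bisect:
  x_lo=-2.4057 |R|=1.4057  x_hi=-0.1940 |R|=0.8060
  mid=-1.29983 |R|=0.29983 →hi
  mid=-1.85275 |R|=0.85275 →hi
  mid=-2.12922 |R|=1.12922 →lo
  mid=-1.99099 |R|=0.99099 →hi
  mid=-2.06010 |R|=1.06010 →lo
  mid=-2.02554 |R|=1.02554 →lo
  mid=-2.00826 |R|=1.00826 →lo
  mid=-1.99962 |R|=0.99962 →hi
  ...
  [-2.00003,-1.99989] ⇒ x*=-2.0000
Stable set (-2.0000, 0).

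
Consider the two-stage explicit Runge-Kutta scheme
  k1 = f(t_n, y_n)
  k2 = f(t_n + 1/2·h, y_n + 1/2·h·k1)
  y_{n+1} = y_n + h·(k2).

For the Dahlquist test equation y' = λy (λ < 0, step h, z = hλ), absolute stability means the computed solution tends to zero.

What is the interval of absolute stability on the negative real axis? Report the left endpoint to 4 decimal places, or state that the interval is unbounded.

With y'=λy (z=hλ):
  k1=λy_n ⇒ h·k1=z·y_n;  k2=λ(1+1/2z)y_n ⇒ h·k2=z(1+1/2z)y_n
  y_{n+1}/y_n = 1 + z(1+1/2z) = 1 + z + 1/2z²
  so R(z) = 1 + z + 1/2z².

Solve |R(x)|<1 on ℝ⁻.
x=-1.74: |R|=0.7738
R=1: x+1/2x²=0 ⇒ x=−2=-2.0000; min R=1−1/(4·1/2)=0.5000>−1
Confirm numerically:
  x=-1.824: |R|=0.83949 <1
  x=-1.478: |R|=0.61424 <1
  x=-1.345: |R|=0.55951 <1
  x=-2.539: |R|=1.68426 >1
  x=-2.376: |R|=1.44669 >1
So |R|<1 on (-2.0000, 0).

z∈(-2.0000,0).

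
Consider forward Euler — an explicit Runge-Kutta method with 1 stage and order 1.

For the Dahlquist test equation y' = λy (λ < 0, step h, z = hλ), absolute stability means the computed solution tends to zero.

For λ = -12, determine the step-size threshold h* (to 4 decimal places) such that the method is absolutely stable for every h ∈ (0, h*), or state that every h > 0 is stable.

(-2.0000,0); λ=-12 ⇒ h* = 0.1667.

With y'=λy (z=hλ):
  order 1, 1-stage ⇒ R(z)=1+z
  (e.g. R(-0.8)=0.20000, |R|=0.20000)

Boundary: |R(x)|=1, x<0.
x=-0.8: |R|=0.2000
|R(-1.58)|=0.5800 |R(-1.52)|=0.5200 |R(-0.53)|=0.4700
Bisect:
  x_lo=-2.8468 |R|=1.8468  x_hi=-0.1907 |R|=0.8093
  mid=-1.51876 |R|=0.51876 →hi
  mid=-2.18278 |R|=1.18278 →lo
  mid=-1.85077 |R|=0.85077 →hi
  mid=-2.01678 |R|=1.01678 →lo
  mid=-1.93377 |R|=0.93377 →hi
  mid=-1.97528 |R|=0.97528 →hi
  mid=-1.99603 |R|=0.99603 →hi
  mid=-2.00640 |R|=1.00640 →lo
  ...
  [-2.00008,-1.99992] ⇒ x*=-2.0000
Stable set (-2.0000, 0).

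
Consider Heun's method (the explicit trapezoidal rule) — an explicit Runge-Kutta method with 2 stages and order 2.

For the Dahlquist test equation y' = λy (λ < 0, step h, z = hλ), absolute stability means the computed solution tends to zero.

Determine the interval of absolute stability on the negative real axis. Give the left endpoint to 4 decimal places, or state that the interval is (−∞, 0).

z∈(-2.0000,0).

Set f=λy, z=hλ:
  order 2, 2-stage ⇒ R(z)=1+z+z^2/2
  (e.g. R(-1.44)=0.59680, |R|=0.59680)

Need |R(x)|<1, x<0.
x=-1.44: |R|=0.5968
|R(-2)|=1.0000 |R(-1.69)|=0.7380 |R(-1.66)|=0.7178
Bisect:
  x_lo=-2.5037 |R|=1.6306  x_hi=-0.1013 |R|=0.9038
  mid=-1.30253 |R|=0.54576 →hi
  mid=-1.90313 |R|=0.90783 →hi
  mid=-2.20344 |R|=1.22413 →lo
  mid=-2.05329 |R|=1.05471 →lo
  mid=-1.97821 |R|=0.97845 →hi
  mid=-2.01575 |R|=1.01587 →lo
  mid=-1.99698 |R|=0.99698 →hi
  mid=-2.00636 |R|=1.00638 →lo
  mid=-2.00167 |R|=1.00167 →lo
  mid=-1.99933 |R|=0.99933 →hi
  ...
  [-2.00006,-1.99991] ⇒ x*=-2.0000
Interval (-2.0000, 0).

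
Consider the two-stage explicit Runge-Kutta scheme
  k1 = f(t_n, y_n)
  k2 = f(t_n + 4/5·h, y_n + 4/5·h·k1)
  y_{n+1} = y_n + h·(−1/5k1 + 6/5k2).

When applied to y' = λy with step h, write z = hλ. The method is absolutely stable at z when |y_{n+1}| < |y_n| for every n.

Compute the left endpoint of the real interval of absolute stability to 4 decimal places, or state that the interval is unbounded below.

Set f=λy, z=hλ:
  k1=λy_n ⇒ h·k1=z·y_n;  k2=λ(1+4/5z)y_n ⇒ h·k2=z(1+4/5z)y_n
  y_{n+1}/y_n = 1 − 1/5z + 6/5z(1+4/5z) = 1 + z + 24/25z²
  Hence R(z) = 1 + z + 24/25z².

Need |R(x)|<1, x<0.
x=-0.57: |R|=0.7419
R=1: x+24/25x²=0 ⇒ x=−25/24=-1.0417; min R=1−1/(4·24/25)=0.7396>−1
Confirm numerically:
  x=-0.690: |R|=0.76706 <1
  x=-0.545: |R|=0.74014 <1
  x=-0.488: |R|=0.74062 <1
  x=-1.401: |R|=1.48329 >1
  x=-1.390: |R|=1.46482 >1
Interval (-1.0417, 0).

left endpoint -1.0417.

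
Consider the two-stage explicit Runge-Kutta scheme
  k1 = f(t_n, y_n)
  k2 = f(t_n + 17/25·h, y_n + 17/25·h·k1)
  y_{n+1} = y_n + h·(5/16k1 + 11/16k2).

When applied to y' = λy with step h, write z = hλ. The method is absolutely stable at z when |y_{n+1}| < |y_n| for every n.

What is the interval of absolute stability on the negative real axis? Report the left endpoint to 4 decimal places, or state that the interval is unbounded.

Set f=λy, z=hλ:
  k1=λy_n ⇒ h·k1=z·y_n;  k2=λ(1+17/25z)y_n ⇒ h·k2=z(1+17/25z)y_n
  y_{n+1}/y_n = 1 + 5/16z + 11/16z(1+17/25z) = 1 + z + 187/400z²
  ⇒ R(z) = 1 + z + 187/400z².

Find x<0 with |R(x)|<1.
x=-1.07: |R|=0.4652
R=1: x+187/400x²=0 ⇒ x=−400/187=-2.1390; min R=1−1/(4·187/400)=0.4652>−1
Confirm numerically:
  x=-2.002: |R|=0.87174 <1
  x=-1.391: |R|=0.51356 <1
  x=-1.338: |R|=0.49894 <1
  x=-1.275: |R|=0.48498 <1
  x=-2.658: |R|=1.64487 >1
  x=-2.589: |R|=1.54462 >1
  x=-2.559: |R|=1.50241 >1
Interval (-2.1390, 0).

z∈(-2.1390,0).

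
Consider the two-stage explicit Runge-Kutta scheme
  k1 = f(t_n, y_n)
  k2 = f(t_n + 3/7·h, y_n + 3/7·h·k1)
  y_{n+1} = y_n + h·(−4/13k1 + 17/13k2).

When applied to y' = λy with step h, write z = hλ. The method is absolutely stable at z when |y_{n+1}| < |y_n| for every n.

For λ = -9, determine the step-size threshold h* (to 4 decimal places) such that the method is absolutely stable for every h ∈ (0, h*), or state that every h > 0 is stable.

(-1.7843,0); λ=-9 ⇒ h* = (91/51)/9 = 0.1983.

On y'=λy, z=hλ:
  k1=λy_n ⇒ h·k1=z·y_n;  k2=λ(1+3/7z)y_n ⇒ h·k2=z(1+3/7z)y_n
  y_{n+1}/y_n = 1 − 4/13z + 17/13z(1+3/7z) = 1 + z + 51/91z²
  so R(z) = 1 + z + 51/91z².

Find x<0 with |R(x)|<1.
x=-1.66: |R|=0.8843
R=1: x+51/91x²=0 ⇒ x=−91/51=-1.7843; min R=1−1/(4·51/91)=0.5539>−1
Confirm numerically:
  x=-1.527: |R|=0.77979 <1
  x=-0.852: |R|=0.55483 <1
  x=-0.780: |R|=0.56097 <1
  x=-0.744: |R|=0.56622 <1
  x=-2.244: |R|=1.57811 >1
  x=-2.047: |R|=1.30136 >1
Interval (-1.7843, 0).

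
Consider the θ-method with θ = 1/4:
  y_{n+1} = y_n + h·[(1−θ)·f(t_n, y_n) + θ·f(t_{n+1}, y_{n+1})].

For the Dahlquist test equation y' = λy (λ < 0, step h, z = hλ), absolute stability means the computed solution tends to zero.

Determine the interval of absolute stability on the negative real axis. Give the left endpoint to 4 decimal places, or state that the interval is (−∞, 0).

(-4.0000, 0).

With y'=λy (z=hλ):
  y_{n+1} = y_n + z·[3/4·y_n + 1/4·y_{n+1}] ⇒ (1 − 1/4z)y_{n+1} = (1 + 3/4z)y_n
  ⇒ R(z) = (1 + 3/4z)/(1 − 1/4z).

Need |R(x)|<1, x<0.
x=-0.68: |R|=0.4188
R=−1: 1+3/4x = −1+1/4x ⇒ -1/2x=2 ⇒ x=2/(-1/2)=-4.0000
Confirm numerically:
  x=-3.497: |R|=0.86581 <1
  x=-3.244: |R|=0.79128 <1
  x=-2.827: |R|=0.65636 <1
  x=-1.741: |R|=0.21303 <1
  x=-4.534: |R|=1.12515 >1
  x=-4.450: |R|=1.10651 >1
Interval (-4.0000, 0).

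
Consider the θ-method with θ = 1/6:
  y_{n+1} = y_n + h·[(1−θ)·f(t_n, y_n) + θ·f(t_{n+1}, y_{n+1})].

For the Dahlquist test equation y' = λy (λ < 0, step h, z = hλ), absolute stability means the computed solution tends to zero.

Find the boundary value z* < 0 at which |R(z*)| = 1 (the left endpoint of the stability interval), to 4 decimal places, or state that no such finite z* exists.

Test eqn y'=λy, z=hλ:
  y_{n+1} = y_n + z·[5/6·y_n + 1/6·y_{n+1}] ⇒ (1 − 1/6z)y_{n+1} = (1 + 5/6z)y_n
  so R(z) = (1 + 5/6z)/(1 − 1/6z).

Need |R(x)|<1, x<0.
x=-0.36: |R|=0.6604
R=−1: 1+5/6x = −1+1/6x ⇒ -2/3x=2 ⇒ x=2/(-2/3)=-3.0000
Confirm numerically:
  x=-2.876: |R|=0.94412 <1
  x=-2.624: |R|=0.82560 <1
  x=-2.279: |R|=0.65165 <1
  x=-2.117: |R|=0.56486 <1
  x=-3.542: |R|=1.22721 >1
  x=-3.423: |R|=1.17956 >1
  x=-3.206: |R|=1.08951 >1
Stable set (-3.0000, 0).

left endpoint -3.0000.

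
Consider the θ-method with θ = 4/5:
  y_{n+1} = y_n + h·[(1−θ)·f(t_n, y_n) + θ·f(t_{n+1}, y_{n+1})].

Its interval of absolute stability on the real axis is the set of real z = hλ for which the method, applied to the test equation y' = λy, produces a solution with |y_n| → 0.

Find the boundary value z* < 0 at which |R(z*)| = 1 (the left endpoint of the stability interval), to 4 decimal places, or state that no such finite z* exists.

(−∞, 0) — no finite endpoint.

With y'=λy (z=hλ):
  y_{n+1} = y_n + z·[1/5·y_n + 4/5·y_{n+1}] ⇒ (1 − 4/5z)y_{n+1} = (1 + 1/5z)y_n
  ⇒ R(z) = (1 + 1/5z)/(1 − 4/5z).

Boundary: |R(x)|=1, x<0.
x=-0.59: |R|=0.5992
x=-2: |R|=0.2308
x=-10: |R|=0.1111
x=-100: |R|=0.2346
θ=4/5≥1/2 ⇒ |1+1/5x|<|1−4/5x| ∀x<0 ⇒ interval (−∞,0).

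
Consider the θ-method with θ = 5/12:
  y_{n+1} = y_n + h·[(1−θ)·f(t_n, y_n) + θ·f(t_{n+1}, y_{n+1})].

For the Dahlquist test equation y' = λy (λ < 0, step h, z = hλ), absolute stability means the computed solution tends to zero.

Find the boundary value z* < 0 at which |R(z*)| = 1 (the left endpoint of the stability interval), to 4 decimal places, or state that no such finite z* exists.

Test eqn y'=λy, z=hλ:
  y_{n+1} = y_n + z·[7/12·y_n + 5/12·y_{n+1}] ⇒ (1 − 5/12z)y_{n+1} = (1 + 7/12z)y_n
  ⇒ R(z) = (1 + 7/12z)/(1 − 5/12z).

Boundary: |R(x)|=1, x<0.
x=-1.01: |R|=0.2891
R=−1: 1+7/12x = −1+5/12x ⇒ -1/6x=2 ⇒ x=2/(-1/6)=-12.0000
Confirm numerically:
  x=-7.861: |R|=0.83865 <1
  x=-7.434: |R|=0.81428 <1
  x=-5.362: |R|=0.65792 <1
  x=-12.289: |R|=1.00787 >1
  x=-12.072: |R|=1.00199 >1
Interval (-12.0000, 0).

left endpoint -12.0000.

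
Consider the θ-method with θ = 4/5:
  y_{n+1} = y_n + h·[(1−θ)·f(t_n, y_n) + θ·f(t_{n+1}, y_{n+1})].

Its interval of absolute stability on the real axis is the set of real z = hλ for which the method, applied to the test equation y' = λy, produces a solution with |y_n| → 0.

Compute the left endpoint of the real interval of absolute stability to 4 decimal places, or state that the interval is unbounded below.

With y'=λy (z=hλ):
  y_{n+1} = y_n + z·[1/5·y_n + 4/5·y_{n+1}] ⇒ (1 − 4/5z)y_{n+1} = (1 + 1/5z)y_n
  R(z) = (1 + 1/5z)/(1 − 4/5z).

Find x<0 with |R(x)|<1.
x=-1.75: |R|=0.2708
x=-2: |R|=0.2308
x=-10: |R|=0.1111
x=-100: |R|=0.2346
θ=4/5≥1/2 ⇒ |1+1/5x|<|1−4/5x| ∀x<0 ⇒ interval (−∞,0).

interval (−∞, 0).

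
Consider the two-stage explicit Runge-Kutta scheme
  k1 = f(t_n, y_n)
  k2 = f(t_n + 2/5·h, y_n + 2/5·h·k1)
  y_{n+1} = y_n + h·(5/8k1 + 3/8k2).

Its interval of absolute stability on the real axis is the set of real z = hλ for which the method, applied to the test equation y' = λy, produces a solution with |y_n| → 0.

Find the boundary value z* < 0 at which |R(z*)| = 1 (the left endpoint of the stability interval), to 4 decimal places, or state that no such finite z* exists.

left endpoint -6.6667.

With y'=λy (z=hλ):
  k1=λy_n ⇒ h·k1=z·y_n;  k2=λ(1+2/5z)y_n ⇒ h·k2=z(1+2/5z)y_n
  y_{n+1}/y_n = 1 + 5/8z + 3/8z(1+2/5z) = 1 + z + 3/20z²
  ⇒ R(z) = 1 + z + 3/20z².

Need |R(x)|<1, x<0.
x=-0.95: |R|=0.1854
R=1: x+3/20x²=0 ⇒ x=−20/3=-6.6667; min R=1−1/(4·3/20)=-0.6667>−1
Confirm numerically:
  x=-5.448: |R|=0.00411 <1
  x=-4.059: |R|=0.58768 <1
  x=-3.554: |R|=0.65936 <1
  x=-6.897: |R|=1.23829 >1
  x=-6.722: |R|=1.05579 >1
So |R|<1 on (-6.6667, 0).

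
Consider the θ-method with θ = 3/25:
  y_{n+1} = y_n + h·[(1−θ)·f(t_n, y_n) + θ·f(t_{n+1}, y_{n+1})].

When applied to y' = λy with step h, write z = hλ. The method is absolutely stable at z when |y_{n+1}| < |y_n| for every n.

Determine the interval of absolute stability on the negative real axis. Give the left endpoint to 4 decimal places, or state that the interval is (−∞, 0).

On y'=λy, z=hλ:
  y_{n+1} = y_n + z·[22/25·y_n + 3/25·y_{n+1}] ⇒ (1 − 3/25z)y_{n+1} = (1 + 22/25z)y_n
  so R(z) = (1 + 22/25z)/(1 − 3/25z).

Solve |R(x)|<1 on ℝ⁻.
x=-1.43: |R|=0.2206
R=−1: 1+22/25x = −1+3/25x ⇒ -19/25x=2 ⇒ x=2/(-19/25)=-2.6316
Confirm numerically:
  x=-2.591: |R|=0.97647 <1
  x=-2.014: |R|=0.62200 <1
  x=-1.433: |R|=0.22274 <1
  x=-3.176: |R|=1.29958 >1
  x=-2.854: |R|=1.12592 >1
  x=-2.686: |R|=1.03128 >1
Interval (-2.6316, 0).

(-2.6316, 0).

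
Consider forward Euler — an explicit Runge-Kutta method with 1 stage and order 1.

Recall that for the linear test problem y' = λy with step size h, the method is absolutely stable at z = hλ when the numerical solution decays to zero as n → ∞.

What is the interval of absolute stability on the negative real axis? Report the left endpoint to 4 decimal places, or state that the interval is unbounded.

(-2.0000, 0).

With y'=λy (z=hλ):
  order 1, 1-stage ⇒ R(z)=1+z
  (e.g. R(-1.6)=-0.60000, |R|=0.60000)

Find x<0 with |R(x)|<1.
x=-1.6: |R|=0.6000
|R(-2.22)|=1.2200 |R(-2)|=1.0000 |R(-1.2)|=0.2000
Bisect:
  x_lo=-2.8742 |R|=1.8742  x_hi=-0.1318 |R|=0.8682
  mid=-1.50297 |R|=0.50297 →hi
  mid=-2.18857 |R|=1.18857 →lo
  mid=-1.84577 |R|=0.84577 →hi
  mid=-2.01717 |R|=1.01717 →lo
  mid=-1.93147 |R|=0.93147 →hi
  mid=-1.97432 |R|=0.97432 →hi
  mid=-1.99575 |R|=0.99575 →hi
  mid=-2.00646 |R|=1.00646 →lo
  mid=-2.00110 |R|=1.00110 →lo
  mid=-1.99842 |R|=0.99842 →hi
  ...
  [-2.00010,-1.99993] ⇒ x*=-2.0000
Interval (-2.0000, 0).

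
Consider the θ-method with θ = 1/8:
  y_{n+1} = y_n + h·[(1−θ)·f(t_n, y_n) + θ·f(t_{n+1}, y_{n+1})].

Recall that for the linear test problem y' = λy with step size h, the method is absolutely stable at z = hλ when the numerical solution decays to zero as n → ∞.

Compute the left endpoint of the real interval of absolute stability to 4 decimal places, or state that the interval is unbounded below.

left endpoint -2.6667.

On y'=λy, z=hλ:
  y_{n+1} = y_n + z·[7/8·y_n + 1/8·y_{n+1}] ⇒ (1 − 1/8z)y_{n+1} = (1 + 7/8z)y_n
  Hence R(z) = (1 + 7/8z)/(1 − 1/8z).

Need |R(x)|<1, x<0.
x=-0.99: |R|=0.1190
R=−1: 1+7/8x = −1+1/8x ⇒ -3/4x=2 ⇒ x=2/(-3/4)=-2.6667
Confirm numerically:
  x=-2.471: |R|=0.88788 <1
  x=-2.282: |R|=0.77553 <1
  x=-1.828: |R|=0.48799 <1
  x=-1.364: |R|=0.16531 <1
  x=-3.030: |R|=1.19764 >1
  x=-2.719: |R|=1.02929 >1
Interval (-2.6667, 0).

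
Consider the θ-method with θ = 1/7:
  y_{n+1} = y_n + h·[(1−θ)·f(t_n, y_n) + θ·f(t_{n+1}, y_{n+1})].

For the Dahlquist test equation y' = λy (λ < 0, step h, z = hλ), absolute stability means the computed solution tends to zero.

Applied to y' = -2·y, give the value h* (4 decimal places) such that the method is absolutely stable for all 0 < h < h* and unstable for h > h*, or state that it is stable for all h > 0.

(-2.8000,0); λ=-2 ⇒ h* = (14/5)/2 = 1.4000.

With y'=λy (z=hλ):
  y_{n+1} = y_n + z·[6/7·y_n + 1/7·y_{n+1}] ⇒ (1 − 1/7z)y_{n+1} = (1 + 6/7z)y_n
  so R(z) = (1 + 6/7z)/(1 − 1/7z).

Find x<0 with |R(x)|<1.
x=-1.76: |R|=0.4064
R=−1: 1+6/7x = −1+1/7x ⇒ -5/7x=2 ⇒ x=2/(-5/7)=-2.8000
Confirm numerically:
  x=-2.593: |R|=0.89211 <1
  x=-2.283: |R|=0.72153 <1
  x=-2.147: |R|=0.64305 <1
  x=-1.594: |R|=0.29835 <1
  x=-2.987: |R|=1.09362 >1
  x=-2.953: |R|=1.07686 >1
Stable set (-2.8000, 0).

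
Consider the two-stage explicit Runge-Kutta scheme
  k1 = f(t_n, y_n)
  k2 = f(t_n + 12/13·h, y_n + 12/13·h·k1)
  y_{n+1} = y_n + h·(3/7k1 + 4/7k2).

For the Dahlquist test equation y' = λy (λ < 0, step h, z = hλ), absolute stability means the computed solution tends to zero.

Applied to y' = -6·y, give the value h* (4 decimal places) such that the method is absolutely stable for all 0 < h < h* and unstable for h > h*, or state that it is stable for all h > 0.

Test eqn y'=λy, z=hλ:
  k1=λy_n ⇒ h·k1=z·y_n;  k2=λ(1+12/13z)y_n ⇒ h·k2=z(1+12/13z)y_n
  y_{n+1}/y_n = 1 + 3/7z + 4/7z(1+12/13z) = 1 + z + 48/91z²
  so R(z) = 1 + z + 48/91z².

Find x<0 with |R(x)|<1.
x=-0.82: |R|=0.5347
R=1: x+48/91x²=0 ⇒ x=−91/48=-1.8958; min R=1−1/(4·48/91)=0.5260>−1
Confirm numerically:
  x=-1.527: |R|=0.70292 <1
  x=-1.325: |R|=0.60104 <1
  x=-1.017: |R|=0.52856 <1
  x=-0.805: |R|=0.53682 <1
  x=-2.480: |R|=1.76417 >1
  x=-2.285: |R|=1.46905 >1
So |R|<1 on (-1.8958, 0).

(-1.8958,0); λ=-6 ⇒ h* = (91/48)/6 = 0.3160.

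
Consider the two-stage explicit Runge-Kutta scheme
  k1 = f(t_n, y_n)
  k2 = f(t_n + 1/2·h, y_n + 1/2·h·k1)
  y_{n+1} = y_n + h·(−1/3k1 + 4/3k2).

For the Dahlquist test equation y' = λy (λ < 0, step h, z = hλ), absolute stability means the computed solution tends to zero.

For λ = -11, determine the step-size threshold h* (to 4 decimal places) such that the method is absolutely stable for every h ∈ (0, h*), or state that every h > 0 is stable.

(-1.5000,0); λ=-11 ⇒ h* = (3/2)/11 = 0.1364.

With y'=λy (z=hλ):
  k1=λy_n ⇒ h·k1=z·y_n;  k2=λ(1+1/2z)y_n ⇒ h·k2=z(1+1/2z)y_n
  y_{n+1}/y_n = 1 − 1/3z + 4/3z(1+1/2z) = 1 + z + 2/3z²
  Hence R(z) = 1 + z + 2/3z².

Find x<0 with |R(x)|<1.
x=-1.76: |R|=1.3051
R=1: x+2/3x²=0 ⇒ x=−3/2=-1.5000; min R=1−1/(4·2/3)=0.6250>−1
Confirm numerically:
  x=-1.421: |R|=0.92516 <1
  x=-1.335: |R|=0.85315 <1
  x=-1.229: |R|=0.77796 <1
  x=-0.853: |R|=0.63207 <1
  x=-1.830: |R|=1.40260 >1
  x=-1.721: |R|=1.25356 >1
  x=-1.540: |R|=1.04107 >1
Interval (-1.5000, 0).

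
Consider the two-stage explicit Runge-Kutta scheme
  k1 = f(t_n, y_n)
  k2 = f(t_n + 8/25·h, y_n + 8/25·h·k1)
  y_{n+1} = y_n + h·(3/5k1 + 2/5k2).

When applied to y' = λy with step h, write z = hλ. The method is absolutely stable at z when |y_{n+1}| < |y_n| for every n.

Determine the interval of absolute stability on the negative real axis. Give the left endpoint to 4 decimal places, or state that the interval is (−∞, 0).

(-7.8125, 0).

Set f=λy, z=hλ:
  k1=λy_n ⇒ h·k1=z·y_n;  k2=λ(1+8/25z)y_n ⇒ h·k2=z(1+8/25z)y_n
  y_{n+1}/y_n = 1 + 3/5z + 2/5z(1+8/25z) = 1 + z + 16/125z²
  ⇒ R(z) = 1 + z + 16/125z².

Boundary: |R(x)|=1, x<0.
x=-0.63: |R|=0.4208
R=1: x+16/125x²=0 ⇒ x=−125/16=-7.8125; min R=1−1/(4·16/125)=-0.9531>−1
Confirm numerically:
  x=-6.684: |R|=0.03451 <1
  x=-5.564: |R|=0.60136 <1
  x=-5.554: |R|=0.60559 <1
  x=-4.431: |R|=0.91788 <1
  x=-8.409: |R|=1.64204 >1
  x=-7.979: |R|=1.17005 >1
  x=-7.951: |R|=1.14096 >1
Stable set (-7.8125, 0).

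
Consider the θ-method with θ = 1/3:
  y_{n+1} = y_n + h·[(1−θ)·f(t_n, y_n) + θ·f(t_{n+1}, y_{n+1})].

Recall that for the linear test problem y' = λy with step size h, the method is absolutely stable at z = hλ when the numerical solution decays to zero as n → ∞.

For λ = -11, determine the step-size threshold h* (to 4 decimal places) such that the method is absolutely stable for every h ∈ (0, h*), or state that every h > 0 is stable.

On y'=λy, z=hλ:
  y_{n+1} = y_n + z·[2/3·y_n + 1/3·y_{n+1}] ⇒ (1 − 1/3z)y_{n+1} = (1 + 2/3z)y_n
  ⇒ R(z) = (1 + 2/3z)/(1 − 1/3z).

Solve |R(x)|<1 on ℝ⁻.
x=-1.16: |R|=0.1635
R=−1: 1+2/3x = −1+1/3x ⇒ -1/3x=2 ⇒ x=2/(-1/3)=-6.0000
Confirm numerically:
  x=-5.460: |R|=0.93617 <1
  x=-4.770: |R|=0.84170 <1
  x=-4.732: |R|=0.83601 <1
  x=-2.794: |R|=0.44667 <1
  x=-6.307: |R|=1.03299 >1
  x=-6.237: |R|=1.02566 >1
  x=-6.133: |R|=1.01456 >1
Stable set (-6.0000, 0).

(-6.0000,0); λ=-11 ⇒ h* = (6)/11 = 0.5455.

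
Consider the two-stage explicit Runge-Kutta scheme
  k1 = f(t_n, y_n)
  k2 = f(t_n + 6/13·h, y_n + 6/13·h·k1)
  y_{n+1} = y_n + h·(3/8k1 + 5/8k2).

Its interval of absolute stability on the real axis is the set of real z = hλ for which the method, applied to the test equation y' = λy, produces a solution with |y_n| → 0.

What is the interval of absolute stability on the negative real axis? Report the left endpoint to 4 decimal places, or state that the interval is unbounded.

(-3.4667, 0).

Set f=λy, z=hλ:
  k1=λy_n ⇒ h·k1=z·y_n;  k2=λ(1+6/13z)y_n ⇒ h·k2=z(1+6/13z)y_n
  y_{n+1}/y_n = 1 + 3/8z + 5/8z(1+6/13z) = 1 + z + 15/52z²
  ⇒ R(z) = 1 + z + 15/52z².

Boundary: |R(x)|=1, x<0.
x=-1.15: |R|=0.2315
R=1: x+15/52x²=0 ⇒ x=−52/15=-3.4667; min R=1−1/(4·15/52)=0.1333>−1
Confirm numerically:
  x=-3.418: |R|=0.95202 <1
  x=-2.553: |R|=0.32714 <1
  x=-1.843: |R|=0.13680 <1
  x=-4.011: |R|=1.62980 >1
  x=-3.886: |R|=1.47006 >1
Stable set (-3.4667, 0).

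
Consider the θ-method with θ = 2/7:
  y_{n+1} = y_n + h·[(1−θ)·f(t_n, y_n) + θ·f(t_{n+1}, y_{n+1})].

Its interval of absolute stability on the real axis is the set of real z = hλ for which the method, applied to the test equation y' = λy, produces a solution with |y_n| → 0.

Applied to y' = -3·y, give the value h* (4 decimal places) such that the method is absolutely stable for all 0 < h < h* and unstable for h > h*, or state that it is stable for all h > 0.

Test eqn y'=λy, z=hλ:
  y_{n+1} = y_n + z·[5/7·y_n + 2/7·y_{n+1}] ⇒ (1 − 2/7z)y_{n+1} = (1 + 5/7z)y_n
  Hence R(z) = (1 + 5/7z)/(1 − 2/7z).

Need |R(x)|<1, x<0.
x=-1.18: |R|=0.1175
R=−1: 1+5/7x = −1+2/7x ⇒ -3/7x=2 ⇒ x=2/(-3/7)=-4.6667
Confirm numerically:
  x=-4.496: |R|=0.96798 <1
  x=-3.726: |R|=0.80473 <1
  x=-3.160: |R|=0.66066 <1
  x=-2.396: |R|=0.42232 <1
  x=-5.225: |R|=1.09599 >1
  x=-5.142: |R|=1.08250 >1
  x=-5.060: |R|=1.06893 >1
So |R|<1 on (-4.6667, 0).

(-4.6667,0); λ=-3 ⇒ h* = (14/3)/3 = 1.5556.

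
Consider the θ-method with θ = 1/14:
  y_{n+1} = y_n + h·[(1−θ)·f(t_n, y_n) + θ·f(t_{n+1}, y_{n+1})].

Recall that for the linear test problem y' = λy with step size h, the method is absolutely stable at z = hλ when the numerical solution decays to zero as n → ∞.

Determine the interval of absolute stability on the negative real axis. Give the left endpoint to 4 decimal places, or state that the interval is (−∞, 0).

With y'=λy (z=hλ):
  y_{n+1} = y_n + z·[13/14·y_n + 1/14·y_{n+1}] ⇒ (1 − 1/14z)y_{n+1} = (1 + 13/14z)y_n
  so R(z) = (1 + 13/14z)/(1 − 1/14z).

Need |R(x)|<1, x<0.
x=-0.93: |R|=0.1279
R=−1: 1+13/14x = −1+1/14x ⇒ -6/7x=2 ⇒ x=2/(-6/7)=-2.3333
Confirm numerically:
  x=-2.146: |R|=0.86077 <1
  x=-1.956: |R|=0.71622 <1
  x=-1.941: |R|=0.70466 <1
  x=-2.569: |R|=1.17068 >1
  x=-2.526: |R|=1.13990 >1
Interval (-2.3333, 0).

z∈(-2.3333,0).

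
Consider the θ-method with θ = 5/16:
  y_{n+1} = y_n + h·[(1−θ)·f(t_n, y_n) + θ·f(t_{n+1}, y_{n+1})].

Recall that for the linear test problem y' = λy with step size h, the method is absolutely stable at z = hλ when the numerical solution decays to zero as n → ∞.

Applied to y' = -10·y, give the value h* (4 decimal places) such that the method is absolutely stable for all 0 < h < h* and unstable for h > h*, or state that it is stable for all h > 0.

On y'=λy, z=hλ:
  y_{n+1} = y_n + z·[11/16·y_n + 5/16·y_{n+1}] ⇒ (1 − 5/16z)y_{n+1} = (1 + 11/16z)y_n
  Hence R(z) = (1 + 11/16z)/(1 − 5/16z).

Need |R(x)|<1, x<0.
x=-0.92: |R|=0.2854
R=−1: 1+11/16x = −1+5/16x ⇒ -3/8x=2 ⇒ x=2/(-3/8)=-5.3333
Confirm numerically:
  x=-4.774: |R|=0.91583 <1
  x=-3.968: |R|=0.77143 <1
  x=-2.487: |R|=0.39940 <1
  x=-5.877: |R|=1.07187 >1
  x=-5.809: |R|=1.06336 >1
Interval (-5.3333, 0).

(-5.3333,0); λ=-10 ⇒ h* = (16/3)/10 = 0.5333.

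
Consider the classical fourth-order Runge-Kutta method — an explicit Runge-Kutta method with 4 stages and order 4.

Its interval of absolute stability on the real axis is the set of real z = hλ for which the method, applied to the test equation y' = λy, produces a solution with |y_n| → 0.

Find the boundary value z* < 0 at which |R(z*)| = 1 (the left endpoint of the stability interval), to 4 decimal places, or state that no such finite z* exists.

z* = -2.7853.

With y'=λy (z=hλ):
  order 4, 4-stage ⇒ R(z)=1+z+z^2/2+z^3/6+z^4/24
  (e.g. R(-0.64)=0.52810, |R|=0.52810)

Need |R(x)|<1, x<0.
x=-0.64: |R|=0.5281
|R(-2.64)|=0.8021 |R(-2.63)|=0.7900 |R(-1.94)|=0.3151
Bisect:
  x_lo=-3.5961 |R|=3.0872  x_hi=-0.2613 |R|=0.7701
  mid=-1.92870 |R|=0.31205 →hi
  mid=-2.76239 |R|=0.96602 →hi
  mid=-3.17924 |R|=1.77561 →lo
  mid=-2.97082 |R|=1.31769 →lo
  mid=-2.86661 |R|=1.12968 →lo
  mid=-2.81450 |R|=1.04494 →lo
  mid=-2.78845 |R|=1.00477 →lo
  ...
  [-2.78539,-2.78519] ⇒ x*=-2.7853
Stable set (-2.7853, 0).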